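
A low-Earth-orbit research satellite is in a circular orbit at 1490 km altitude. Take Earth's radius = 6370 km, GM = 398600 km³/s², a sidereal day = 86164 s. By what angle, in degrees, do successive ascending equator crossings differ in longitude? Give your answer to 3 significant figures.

29.0°

Semi-major axis a = 6370 + 1490 = 7860 km. Period T = 2π√(a³/μ) = 2π√(7860³/398600) = 6935.0 s = 115.58 min.
During one orbit Earth rotates (6935.0 / 86164) × 360° = 28.97°.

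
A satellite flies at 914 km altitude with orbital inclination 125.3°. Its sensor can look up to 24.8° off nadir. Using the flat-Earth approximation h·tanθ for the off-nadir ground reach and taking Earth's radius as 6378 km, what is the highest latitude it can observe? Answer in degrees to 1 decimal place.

Retrograde orbit: the ground track reaches ±(180° − i) = ±(180 − 125.3) = ±54.7°.
Sensor half-swath on the ground ≈ 914·tan(24.8°) = 422 km = 3.79° of latitude.
Maximum observable latitude ≈ 54.7 + 3.79 = 58.5°.

58.5°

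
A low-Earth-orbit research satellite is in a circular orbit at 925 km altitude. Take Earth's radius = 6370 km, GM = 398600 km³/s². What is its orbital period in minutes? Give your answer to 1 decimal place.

Semi-major axis a = 6370 + 925 = 7295 km. Period T = 2π√(a³/μ) = 2π√(7295³/398600) = 6200.8 s = 103.35 min.

103.3 min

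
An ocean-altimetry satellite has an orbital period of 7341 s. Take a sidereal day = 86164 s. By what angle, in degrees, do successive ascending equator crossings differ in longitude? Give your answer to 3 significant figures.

30.7°

During one orbit Earth rotates (7341.0 / 86164) × 360° = 30.67°.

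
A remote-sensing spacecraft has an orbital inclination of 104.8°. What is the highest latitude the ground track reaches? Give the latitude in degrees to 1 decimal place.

Retrograde orbit: the ground track reaches ±(180° − i) = ±(180 − 104.8) = ±75.2°.

75.2°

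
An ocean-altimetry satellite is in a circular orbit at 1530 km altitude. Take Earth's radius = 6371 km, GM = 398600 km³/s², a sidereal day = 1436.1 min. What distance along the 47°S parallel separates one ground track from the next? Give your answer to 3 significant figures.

2210 km

Semi-major axis a = 6371 + 1530 = 7901 km. Period T = 2π√(a³/μ) = 2π√(7901³/398600) = 6989.3 s = 116.49 min.
Node shift per orbit = (6989.3/86166) × 360° = 29.20°.
Equatorial spacing = 29.20 × 111.2 km/° = 3247 km.
At 47° latitude, spacing = 3247 × cos(47°) = 2214 km.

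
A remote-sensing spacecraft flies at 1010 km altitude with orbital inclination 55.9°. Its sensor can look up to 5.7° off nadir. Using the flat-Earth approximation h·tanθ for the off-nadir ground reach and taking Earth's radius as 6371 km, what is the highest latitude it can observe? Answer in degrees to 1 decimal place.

For a prograde orbit the ground track reaches latitude ±i = ±55.9°.
Sensor half-swath on the ground ≈ 1010·tan(5.7°) = 101 km = 0.91° of latitude.
Maximum observable latitude ≈ 55.9 + 0.91 = 56.8°.

56.8°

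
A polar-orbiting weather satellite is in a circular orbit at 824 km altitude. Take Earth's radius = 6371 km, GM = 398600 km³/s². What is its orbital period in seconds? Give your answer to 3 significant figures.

Semi-major axis a = 6371 + 824 = 7195 km. Period T = 2π√(a³/μ) = 2π√(7195³/398600) = 6073.8 s = 101.23 min.

6070 seconds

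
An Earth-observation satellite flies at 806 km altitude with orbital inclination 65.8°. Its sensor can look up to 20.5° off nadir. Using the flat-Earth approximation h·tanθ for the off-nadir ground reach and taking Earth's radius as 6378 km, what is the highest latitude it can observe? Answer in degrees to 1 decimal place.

68.5°

For a prograde orbit the ground track reaches latitude ±i = ±65.8°.
Sensor half-swath on the ground ≈ 806·tan(20.5°) = 301 km = 2.71° of latitude.
Maximum observable latitude ≈ 65.8 + 2.71 = 68.5°.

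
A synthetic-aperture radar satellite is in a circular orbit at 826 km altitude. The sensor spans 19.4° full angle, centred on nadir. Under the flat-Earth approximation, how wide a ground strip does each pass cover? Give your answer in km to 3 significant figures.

Half-angle = 19.4°/2 = 9.7°.
Swath width ≈ 2h·tan(θ/2) = 2 × 826 × tan(9.7°) = 282.4 km.

282 km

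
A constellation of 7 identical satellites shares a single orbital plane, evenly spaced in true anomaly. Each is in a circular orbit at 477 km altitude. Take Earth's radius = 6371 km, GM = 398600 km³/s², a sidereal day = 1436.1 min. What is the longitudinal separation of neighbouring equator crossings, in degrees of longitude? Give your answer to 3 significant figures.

3.37°

Semi-major axis a = 6371 + 477 = 6848 km. Period T = 2π√(a³/μ) = 2π√(6848³/398600) = 5639.7 s = 94.00 min.
Single-satellite node shift = (5639.7/86166) × 360° = 23.56°.
With 7 satellites evenly phased, successive equator crossings are 23.56/7 = 3.366° apart.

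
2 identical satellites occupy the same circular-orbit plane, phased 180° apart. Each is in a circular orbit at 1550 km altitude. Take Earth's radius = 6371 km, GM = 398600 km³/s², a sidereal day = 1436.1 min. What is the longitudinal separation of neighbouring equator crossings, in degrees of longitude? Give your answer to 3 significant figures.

Semi-major axis a = 6371 + 1550 = 7921 km. Period T = 2π√(a³/μ) = 2π√(7921³/398600) = 7015.9 s = 116.93 min.
Single-satellite node shift = (7015.9/86166) × 360° = 29.31°.
With 2 satellites evenly phased, successive equator crossings are 29.31/2 = 14.656° apart.

14.7°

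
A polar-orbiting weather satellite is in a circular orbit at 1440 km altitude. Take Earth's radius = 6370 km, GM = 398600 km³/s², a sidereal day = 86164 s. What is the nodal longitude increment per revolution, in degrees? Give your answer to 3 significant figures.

Semi-major axis a = 6370 + 1440 = 7810 km. Period T = 2π√(a³/μ) = 2π√(7810³/398600) = 6868.9 s = 114.48 min.
During one orbit Earth rotates (6868.9 / 86164) × 360° = 28.70°.

28.7°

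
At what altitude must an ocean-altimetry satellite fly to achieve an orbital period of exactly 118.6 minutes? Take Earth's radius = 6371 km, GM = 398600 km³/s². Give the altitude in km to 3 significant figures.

1630 km

T = 118.6 min = 7116.0 s.
From T = 2π√(a³/μ): a = (μ T²/4π²)^(1/3) = (398600 × 7116.0² / 4π²)^(1/3) = 7996 km.
Altitude h = a − R = 7996 − 6371 = 1625 km.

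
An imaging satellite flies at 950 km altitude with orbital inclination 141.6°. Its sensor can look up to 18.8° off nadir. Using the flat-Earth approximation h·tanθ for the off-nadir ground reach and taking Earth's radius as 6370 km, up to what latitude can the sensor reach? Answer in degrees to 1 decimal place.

41.3°

Retrograde orbit: the ground track reaches ±(180° − i) = ±(180 − 141.6) = ±38.4°.
Sensor half-swath on the ground ≈ 950·tan(18.8°) = 323 km = 2.91° of latitude.
Maximum observable latitude ≈ 38.4 + 2.91 = 41.3°.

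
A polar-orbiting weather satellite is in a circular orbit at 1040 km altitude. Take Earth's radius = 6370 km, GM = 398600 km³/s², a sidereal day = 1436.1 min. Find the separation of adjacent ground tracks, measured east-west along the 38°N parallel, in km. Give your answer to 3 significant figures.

2320 km

Semi-major axis a = 6370 + 1040 = 7410 km. Period T = 2π√(a³/μ) = 2π√(7410³/398600) = 6348.0 s = 105.80 min.
Node shift per orbit = (6348.0/86166) × 360° = 26.52°.
Equatorial spacing = 26.52 × 111.2 km/° = 2949 km.
At 38° latitude, spacing = 2949 × cos(38°) = 2324 km.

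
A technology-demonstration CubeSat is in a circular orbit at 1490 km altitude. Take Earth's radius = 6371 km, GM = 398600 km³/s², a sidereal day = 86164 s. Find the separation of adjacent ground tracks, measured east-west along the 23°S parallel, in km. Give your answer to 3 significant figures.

2970 km

Semi-major axis a = 6371 + 1490 = 7861 km. Period T = 2π√(a³/μ) = 2π√(7861³/398600) = 6936.3 s = 115.61 min.
Node shift per orbit = (6936.3/86164) × 360° = 28.98°.
Equatorial spacing = 28.98 × 111.2 km/° = 3222 km.
At 23° latitude, spacing = 3222 × cos(23°) = 2966 km.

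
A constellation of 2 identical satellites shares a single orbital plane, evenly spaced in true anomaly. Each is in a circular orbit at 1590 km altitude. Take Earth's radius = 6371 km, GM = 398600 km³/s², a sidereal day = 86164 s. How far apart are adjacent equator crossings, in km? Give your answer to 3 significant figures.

1640 km

Semi-major axis a = 6371 + 1590 = 7961 km. Period T = 2π√(a³/μ) = 2π√(7961³/398600) = 7069.1 s = 117.82 min.
Single-satellite node shift = (7069.1/86164) × 360° = 29.54°.
With 2 satellites evenly phased, successive equator crossings are 29.54/2 = 14.768° apart.
That is 14.768 × 111.2 = 1642 km at the equator.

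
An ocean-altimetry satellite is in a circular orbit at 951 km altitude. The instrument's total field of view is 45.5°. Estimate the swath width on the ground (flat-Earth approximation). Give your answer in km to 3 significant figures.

798 km

Half-angle = 45.5°/2 = 22.75°.
Swath width ≈ 2h·tan(θ/2) = 2 × 951 × tan(22.75°) = 797.6 km.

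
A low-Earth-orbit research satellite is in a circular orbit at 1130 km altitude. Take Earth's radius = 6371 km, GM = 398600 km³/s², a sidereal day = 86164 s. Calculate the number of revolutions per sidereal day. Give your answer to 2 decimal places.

Semi-major axis a = 6371 + 1130 = 7501 km. Period T = 2π√(a³/μ) = 2π√(7501³/398600) = 6465.3 s = 107.76 min.
Orbits per sidereal day = 86164 / 6465.3 = 13.327.

13.33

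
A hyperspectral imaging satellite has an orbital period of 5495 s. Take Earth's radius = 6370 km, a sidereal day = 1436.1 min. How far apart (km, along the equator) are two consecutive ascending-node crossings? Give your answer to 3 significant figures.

During one orbit Earth rotates (5495.0 / 86166) × 360° = 22.96°.
At the equator that is 22.96° × (2π·6370/360) km/° = 22.96 × 111.2 = 2552 km.

2550 km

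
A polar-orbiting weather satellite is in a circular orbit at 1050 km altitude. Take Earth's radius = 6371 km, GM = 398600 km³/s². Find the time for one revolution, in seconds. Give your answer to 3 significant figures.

6360 seconds

Semi-major axis a = 6371 + 1050 = 7421 km. Period T = 2π√(a³/μ) = 2π√(7421³/398600) = 6362.2 s = 106.04 min.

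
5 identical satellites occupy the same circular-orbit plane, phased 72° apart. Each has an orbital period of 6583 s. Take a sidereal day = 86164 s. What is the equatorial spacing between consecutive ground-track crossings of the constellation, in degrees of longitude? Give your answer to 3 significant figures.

Single-satellite node shift = (6583.0/86164) × 360° = 27.50°.
With 5 satellites evenly phased, successive equator crossings are 27.50/5 = 5.501° apart.

5.50°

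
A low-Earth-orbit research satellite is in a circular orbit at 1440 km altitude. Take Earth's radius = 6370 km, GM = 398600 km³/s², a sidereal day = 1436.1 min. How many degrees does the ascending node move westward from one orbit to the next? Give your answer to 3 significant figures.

Semi-major axis a = 6370 + 1440 = 7810 km. Period T = 2π√(a³/μ) = 2π√(7810³/398600) = 6868.9 s = 114.48 min.
During one orbit Earth rotates (6868.9 / 86166) × 360° = 28.70°.

28.7°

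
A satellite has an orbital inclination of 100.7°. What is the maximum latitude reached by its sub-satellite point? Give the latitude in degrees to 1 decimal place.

79.3°

Retrograde orbit: the ground track reaches ±(180° − i) = ±(180 − 100.7) = ±79.3°.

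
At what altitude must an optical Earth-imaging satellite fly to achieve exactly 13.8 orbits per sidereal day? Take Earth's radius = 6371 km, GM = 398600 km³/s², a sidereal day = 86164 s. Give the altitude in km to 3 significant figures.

958 km

Required period T = 86164 / 13.8 = 6243.8 s.
From T = 2π√(a³/μ): a = (μ T²/4π²)^(1/3) = (398600 × 6243.8² / 4π²)^(1/3) = 7329 km.
Altitude h = a − R = 7329 − 6371 = 958 km.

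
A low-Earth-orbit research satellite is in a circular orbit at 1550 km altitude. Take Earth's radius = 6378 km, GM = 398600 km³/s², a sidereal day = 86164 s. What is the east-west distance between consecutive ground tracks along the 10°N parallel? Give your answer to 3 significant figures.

Semi-major axis a = 6378 + 1550 = 7928 km. Period T = 2π√(a³/μ) = 2π√(7928³/398600) = 7025.2 s = 117.09 min.
Node shift per orbit = (7025.2/86164) × 360° = 29.35°.
Equatorial spacing = 29.35 × 111.3 km/° = 3267 km.
At 10° latitude, spacing = 3267 × cos(10°) = 3218 km.

3220 km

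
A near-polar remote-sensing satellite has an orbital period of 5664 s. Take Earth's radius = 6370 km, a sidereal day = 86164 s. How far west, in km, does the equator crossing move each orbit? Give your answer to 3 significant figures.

During one orbit Earth rotates (5664.0 / 86164) × 360° = 23.66°.
At the equator that is 23.66° × (2π·6370/360) km/° = 23.66 × 111.2 = 2631 km.

2630 km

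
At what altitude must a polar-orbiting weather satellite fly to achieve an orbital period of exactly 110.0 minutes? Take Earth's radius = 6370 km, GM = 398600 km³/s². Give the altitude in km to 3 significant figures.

1230 km

T = 110.0 min = 6600.0 s.
From T = 2π√(a³/μ): a = (μ T²/4π²)^(1/3) = (398600 × 6600.0² / 4π²)^(1/3) = 7605 km.
Altitude h = a − R = 7605 − 6370 = 1235 km.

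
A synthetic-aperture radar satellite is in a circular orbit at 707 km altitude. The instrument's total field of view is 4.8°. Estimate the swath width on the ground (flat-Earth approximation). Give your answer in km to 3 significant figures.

59.3 km

Half-angle = 4.8°/2 = 2.4°.
Swath width ≈ 2h·tan(θ/2) = 2 × 707 × tan(2.4°) = 59.3 km.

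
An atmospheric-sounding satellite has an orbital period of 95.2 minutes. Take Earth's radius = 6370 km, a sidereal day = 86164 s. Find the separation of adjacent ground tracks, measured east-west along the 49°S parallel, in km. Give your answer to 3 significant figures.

T = 95.2 min = 5712.0 s.
Node shift per orbit = (5712.0/86164) × 360° = 23.87°.
Equatorial spacing = 23.87 × 111.2 km/° = 2653 km.
At 49° latitude, spacing = 2653 × cos(49°) = 1741 km.

1740 km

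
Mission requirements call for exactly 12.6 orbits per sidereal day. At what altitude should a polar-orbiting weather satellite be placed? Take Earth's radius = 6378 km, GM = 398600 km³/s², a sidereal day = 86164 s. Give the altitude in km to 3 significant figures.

1410 km

Required period T = 86164 / 12.6 = 6838.4 s.
From T = 2π√(a³/μ): a = (μ T²/4π²)^(1/3) = (398600 × 6838.4² / 4π²)^(1/3) = 7787 km.
Altitude h = a − R = 7787 − 6378 = 1409 km.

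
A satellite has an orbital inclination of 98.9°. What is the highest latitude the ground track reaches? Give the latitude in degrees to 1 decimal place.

Retrograde orbit: the ground track reaches ±(180° − i) = ±(180 − 98.9) = ±81.1°.

81.1°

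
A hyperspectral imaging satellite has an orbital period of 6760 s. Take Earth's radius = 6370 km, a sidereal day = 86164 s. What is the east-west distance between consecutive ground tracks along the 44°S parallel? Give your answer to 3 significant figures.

2260 km

Node shift per orbit = (6760.0/86164) × 360° = 28.24°.
Equatorial spacing = 28.24 × 111.2 km/° = 3140 km.
At 44° latitude, spacing = 3140 × cos(44°) = 2259 km.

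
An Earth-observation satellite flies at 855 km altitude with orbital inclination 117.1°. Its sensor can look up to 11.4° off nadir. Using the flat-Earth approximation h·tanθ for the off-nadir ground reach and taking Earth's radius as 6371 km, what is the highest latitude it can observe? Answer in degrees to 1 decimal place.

Retrograde orbit: the ground track reaches ±(180° − i) = ±(180 − 117.1) = ±62.9°.
Sensor half-swath on the ground ≈ 855·tan(11.4°) = 172 km = 1.55° of latitude.
Maximum observable latitude ≈ 62.9 + 1.55 = 64.5°.

64.5°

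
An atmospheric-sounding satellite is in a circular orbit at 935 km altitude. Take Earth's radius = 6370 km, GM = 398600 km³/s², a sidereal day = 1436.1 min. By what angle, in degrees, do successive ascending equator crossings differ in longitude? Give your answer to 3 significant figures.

26.0°

Semi-major axis a = 6370 + 935 = 7305 km. Period T = 2π√(a³/μ) = 2π√(7305³/398600) = 6213.6 s = 103.56 min.
During one orbit Earth rotates (6213.6 / 86166) × 360° = 25.96°.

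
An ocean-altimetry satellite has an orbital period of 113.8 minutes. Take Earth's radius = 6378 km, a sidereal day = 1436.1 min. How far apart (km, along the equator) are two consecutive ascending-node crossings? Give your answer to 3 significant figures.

3180 km

T = 113.8 min = 6828.0 s.
During one orbit Earth rotates (6828.0 / 86166) × 360° = 28.53°.
At the equator that is 28.53° × (2π·6378/360) km/° = 28.53 × 111.3 = 3176 km.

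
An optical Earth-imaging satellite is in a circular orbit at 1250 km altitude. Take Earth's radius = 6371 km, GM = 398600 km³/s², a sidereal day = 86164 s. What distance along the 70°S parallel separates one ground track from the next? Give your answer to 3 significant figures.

1050 km

Semi-major axis a = 6371 + 1250 = 7621 km. Period T = 2π√(a³/μ) = 2π√(7621³/398600) = 6621.1 s = 110.35 min.
Node shift per orbit = (6621.1/86164) × 360° = 27.66°.
Equatorial spacing = 27.66 × 111.2 km/° = 3076 km.
At 70° latitude, spacing = 3076 × cos(70°) = 1052 km.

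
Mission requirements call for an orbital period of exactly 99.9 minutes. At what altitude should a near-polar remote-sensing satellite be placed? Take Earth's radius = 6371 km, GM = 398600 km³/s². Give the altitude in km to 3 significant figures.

T = 99.9 min = 5994.0 s.
From T = 2π√(a³/μ): a = (μ T²/4π²)^(1/3) = (398600 × 5994.0² / 4π²)^(1/3) = 7132 km.
Altitude h = a − R = 7132 − 6371 = 761 km.

761 km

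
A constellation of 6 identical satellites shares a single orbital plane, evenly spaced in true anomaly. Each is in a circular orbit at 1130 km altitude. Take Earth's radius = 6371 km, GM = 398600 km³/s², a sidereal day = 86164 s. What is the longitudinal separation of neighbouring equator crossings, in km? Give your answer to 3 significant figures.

501 km

Semi-major axis a = 6371 + 1130 = 7501 km. Period T = 2π√(a³/μ) = 2π√(7501³/398600) = 6465.3 s = 107.76 min.
Single-satellite node shift = (6465.3/86164) × 360° = 27.01°.
With 6 satellites evenly phased, successive equator crossings are 27.01/6 = 4.502° apart.
That is 4.502 × 111.2 = 501 km at the equator.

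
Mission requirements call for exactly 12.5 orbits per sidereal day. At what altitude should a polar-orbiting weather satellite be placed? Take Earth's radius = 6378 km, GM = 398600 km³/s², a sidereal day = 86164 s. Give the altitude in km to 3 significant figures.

1450 km

Required period T = 86164 / 12.5 = 6893.1 s.
From T = 2π√(a³/μ): a = (μ T²/4π²)^(1/3) = (398600 × 6893.1² / 4π²)^(1/3) = 7828 km.
Altitude h = a − R = 7828 − 6378 = 1450 km.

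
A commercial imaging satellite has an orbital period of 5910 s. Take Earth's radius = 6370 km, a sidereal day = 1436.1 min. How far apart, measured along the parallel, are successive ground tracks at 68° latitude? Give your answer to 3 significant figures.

Node shift per orbit = (5910.0/86166) × 360° = 24.69°.
Equatorial spacing = 24.69 × 111.2 km/° = 2745 km.
At 68° latitude, spacing = 2745 × cos(68°) = 1028 km.

1030 km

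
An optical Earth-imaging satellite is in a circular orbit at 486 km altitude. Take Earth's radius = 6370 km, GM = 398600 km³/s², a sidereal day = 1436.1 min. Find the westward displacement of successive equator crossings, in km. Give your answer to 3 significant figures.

2620 km

Semi-major axis a = 6370 + 486 = 6856 km. Period T = 2π√(a³/μ) = 2π√(6856³/398600) = 5649.6 s = 94.16 min.
During one orbit Earth rotates (5649.6 / 86166) × 360° = 23.60°.
At the equator that is 23.60° × (2π·6370/360) km/° = 23.60 × 111.2 = 2624 km.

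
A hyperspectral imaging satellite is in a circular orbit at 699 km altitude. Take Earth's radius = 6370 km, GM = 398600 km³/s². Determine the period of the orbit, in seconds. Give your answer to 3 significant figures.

Semi-major axis a = 6370 + 699 = 7069 km. Period T = 2π√(a³/μ) = 2π√(7069³/398600) = 5914.9 s = 98.58 min.

5910 seconds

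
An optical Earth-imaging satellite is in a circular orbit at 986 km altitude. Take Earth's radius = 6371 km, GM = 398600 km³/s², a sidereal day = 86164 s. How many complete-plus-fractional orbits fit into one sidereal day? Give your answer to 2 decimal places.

Semi-major axis a = 6371 + 986 = 7357 km. Period T = 2π√(a³/μ) = 2π√(7357³/398600) = 6280.0 s = 104.67 min.
Orbits per sidereal day = 86164 / 6280.0 = 13.720.

13.72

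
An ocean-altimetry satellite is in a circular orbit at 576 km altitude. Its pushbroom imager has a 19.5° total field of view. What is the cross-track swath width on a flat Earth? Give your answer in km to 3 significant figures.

198 km

Half-angle = 19.5°/2 = 9.75°.
Swath width ≈ 2h·tan(θ/2) = 2 × 576 × tan(9.75°) = 197.9 km.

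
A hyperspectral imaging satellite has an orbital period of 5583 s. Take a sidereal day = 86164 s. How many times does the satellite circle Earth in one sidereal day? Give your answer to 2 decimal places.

15.43

Orbits per sidereal day = 86164 / 5583.0 = 15.433.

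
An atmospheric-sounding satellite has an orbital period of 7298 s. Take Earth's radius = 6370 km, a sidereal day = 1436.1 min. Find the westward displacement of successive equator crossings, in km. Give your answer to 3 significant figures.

3390 km

During one orbit Earth rotates (7298.0 / 86166) × 360° = 30.49°.
At the equator that is 30.49° × (2π·6370/360) km/° = 30.49 × 111.2 = 3390 km.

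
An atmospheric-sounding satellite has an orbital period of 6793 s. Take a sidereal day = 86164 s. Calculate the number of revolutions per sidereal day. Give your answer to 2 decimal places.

12.68

Orbits per sidereal day = 86164 / 6793.0 = 12.684.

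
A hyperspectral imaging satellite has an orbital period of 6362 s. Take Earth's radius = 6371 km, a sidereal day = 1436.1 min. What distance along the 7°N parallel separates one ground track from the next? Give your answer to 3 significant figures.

2930 km

Node shift per orbit = (6362.0/86166) × 360° = 26.58°.
Equatorial spacing = 26.58 × 111.2 km/° = 2956 km.
At 7° latitude, spacing = 2956 × cos(7°) = 2934 km.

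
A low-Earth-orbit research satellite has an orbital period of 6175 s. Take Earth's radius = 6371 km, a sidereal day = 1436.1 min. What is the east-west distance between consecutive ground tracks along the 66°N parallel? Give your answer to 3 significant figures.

Node shift per orbit = (6175.0/86166) × 360° = 25.80°.
Equatorial spacing = 25.80 × 111.2 km/° = 2869 km.
At 66° latitude, spacing = 2869 × cos(66°) = 1167 km.

1170 km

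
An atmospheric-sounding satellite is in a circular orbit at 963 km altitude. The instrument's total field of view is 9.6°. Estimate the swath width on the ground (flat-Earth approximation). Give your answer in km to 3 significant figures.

162 km

Half-angle = 9.6°/2 = 4.8°.
Swath width ≈ 2h·tan(θ/2) = 2 × 963 × tan(4.8°) = 161.7 km.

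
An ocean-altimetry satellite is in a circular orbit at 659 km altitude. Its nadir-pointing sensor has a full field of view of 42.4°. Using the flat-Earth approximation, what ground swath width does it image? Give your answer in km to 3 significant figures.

511 km

Half-angle = 42.4°/2 = 21.2°.
Swath width ≈ 2h·tan(θ/2) = 2 × 659 × tan(21.2°) = 511.2 km.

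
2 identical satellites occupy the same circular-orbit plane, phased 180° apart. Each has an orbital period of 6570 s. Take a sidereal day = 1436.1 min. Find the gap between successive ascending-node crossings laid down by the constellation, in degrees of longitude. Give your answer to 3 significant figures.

Single-satellite node shift = (6570.0/86166) × 360° = 27.45°.
With 2 satellites evenly phased, successive equator crossings are 27.45/2 = 13.725° apart.

13.7°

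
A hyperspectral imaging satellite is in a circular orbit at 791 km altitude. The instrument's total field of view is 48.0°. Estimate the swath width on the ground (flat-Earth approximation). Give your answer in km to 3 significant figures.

704 km

Half-angle = 48.0°/2 = 24°.
Swath width ≈ 2h·tan(θ/2) = 2 × 791 × tan(24°) = 704.4 km.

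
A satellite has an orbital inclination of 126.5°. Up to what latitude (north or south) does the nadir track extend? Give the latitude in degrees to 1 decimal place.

53.5°

Retrograde orbit: the ground track reaches ±(180° − i) = ±(180 − 126.5) = ±53.5°.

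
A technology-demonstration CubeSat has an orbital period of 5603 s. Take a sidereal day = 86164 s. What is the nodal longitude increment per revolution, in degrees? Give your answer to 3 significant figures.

During one orbit Earth rotates (5603.0 / 86164) × 360° = 23.41°.

23.4°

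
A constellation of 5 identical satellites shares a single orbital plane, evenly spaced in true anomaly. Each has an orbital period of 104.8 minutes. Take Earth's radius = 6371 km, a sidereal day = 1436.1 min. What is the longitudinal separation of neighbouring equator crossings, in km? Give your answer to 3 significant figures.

T = 104.8 min = 6288.0 s.
Single-satellite node shift = (6288.0/86166) × 360° = 26.27°.
With 5 satellites evenly phased, successive equator crossings are 26.27/5 = 5.254° apart.
That is 5.254 × 111.2 = 584 km at the equator.

584 km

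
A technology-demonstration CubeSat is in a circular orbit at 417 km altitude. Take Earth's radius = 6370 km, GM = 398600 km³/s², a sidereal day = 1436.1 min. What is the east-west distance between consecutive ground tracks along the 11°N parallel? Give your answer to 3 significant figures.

2540 km

Semi-major axis a = 6370 + 417 = 6787 km. Period T = 2π√(a³/μ) = 2π√(6787³/398600) = 5564.5 s = 92.74 min.
Node shift per orbit = (5564.5/86166) × 360° = 23.25°.
Equatorial spacing = 23.25 × 111.2 km/° = 2585 km.
At 11° latitude, spacing = 2585 × cos(11°) = 2537 km.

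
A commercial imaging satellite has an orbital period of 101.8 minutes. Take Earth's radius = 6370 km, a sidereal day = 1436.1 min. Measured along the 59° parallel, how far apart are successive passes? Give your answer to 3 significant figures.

1460 km

T = 101.8 min = 6108.0 s.
Node shift per orbit = (6108.0/86166) × 360° = 25.52°.
Equatorial spacing = 25.52 × 111.2 km/° = 2837 km.
At 59° latitude, spacing = 2837 × cos(59°) = 1461 km.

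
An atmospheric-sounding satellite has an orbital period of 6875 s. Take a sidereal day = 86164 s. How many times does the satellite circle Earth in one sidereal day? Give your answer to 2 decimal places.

12.53

Orbits per sidereal day = 86164 / 6875.0 = 12.533.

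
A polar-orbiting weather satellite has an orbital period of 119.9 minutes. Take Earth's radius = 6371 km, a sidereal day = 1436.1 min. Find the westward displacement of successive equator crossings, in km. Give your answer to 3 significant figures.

3340 km

T = 119.9 min = 7194.0 s.
During one orbit Earth rotates (7194.0 / 86166) × 360° = 30.06°.
At the equator that is 30.06° × (2π·6371/360) km/° = 30.06 × 111.2 = 3342 km.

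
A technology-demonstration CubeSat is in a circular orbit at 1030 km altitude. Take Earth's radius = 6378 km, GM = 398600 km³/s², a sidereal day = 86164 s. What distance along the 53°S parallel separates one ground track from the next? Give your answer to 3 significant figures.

1780 km

Semi-major axis a = 6378 + 1030 = 7408 km. Period T = 2π√(a³/μ) = 2π√(7408³/398600) = 6345.5 s = 105.76 min.
Node shift per orbit = (6345.5/86164) × 360° = 26.51°.
Equatorial spacing = 26.51 × 111.3 km/° = 2951 km.
At 53° latitude, spacing = 2951 × cos(53°) = 1776 km.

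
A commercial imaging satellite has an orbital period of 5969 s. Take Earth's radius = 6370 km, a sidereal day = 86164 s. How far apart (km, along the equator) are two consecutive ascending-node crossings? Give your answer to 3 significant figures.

During one orbit Earth rotates (5969.0 / 86164) × 360° = 24.94°.
At the equator that is 24.94° × (2π·6370/360) km/° = 24.94 × 111.2 = 2773 km.

2770 km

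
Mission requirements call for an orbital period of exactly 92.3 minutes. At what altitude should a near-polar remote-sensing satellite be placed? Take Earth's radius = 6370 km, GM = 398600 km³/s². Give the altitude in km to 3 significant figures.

T = 92.3 min = 5538.0 s.
From T = 2π√(a³/μ): a = (μ T²/4π²)^(1/3) = (398600 × 5538.0² / 4π²)^(1/3) = 6765 km.
Altitude h = a − R = 6765 − 6370 = 395 km.

395 km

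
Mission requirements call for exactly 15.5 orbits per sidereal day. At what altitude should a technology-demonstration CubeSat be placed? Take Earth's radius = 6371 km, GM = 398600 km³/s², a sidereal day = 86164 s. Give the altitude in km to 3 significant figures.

Required period T = 86164 / 15.5 = 5559.0 s.
From T = 2π√(a³/μ): a = (μ T²/4π²)^(1/3) = (398600 × 5559.0² / 4π²)^(1/3) = 6782 km.
Altitude h = a − R = 6782 − 6371 = 411 km.

411 km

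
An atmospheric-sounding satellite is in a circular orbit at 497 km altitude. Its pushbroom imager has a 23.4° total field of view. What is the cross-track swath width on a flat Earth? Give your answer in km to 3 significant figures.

206 km

Half-angle = 23.4°/2 = 11.7°.
Swath width ≈ 2h·tan(θ/2) = 2 × 497 × tan(11.7°) = 205.8 km.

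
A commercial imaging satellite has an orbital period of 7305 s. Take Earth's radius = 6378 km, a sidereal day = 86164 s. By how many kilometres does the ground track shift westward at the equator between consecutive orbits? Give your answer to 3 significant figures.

3400 km

During one orbit Earth rotates (7305.0 / 86164) × 360° = 30.52°.
At the equator that is 30.52° × (2π·6378/360) km/° = 30.52 × 111.3 = 3397 km.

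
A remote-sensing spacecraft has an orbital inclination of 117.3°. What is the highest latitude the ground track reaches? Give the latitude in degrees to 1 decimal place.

62.7°

Retrograde orbit: the ground track reaches ±(180° − i) = ±(180 − 117.3) = ±62.7°.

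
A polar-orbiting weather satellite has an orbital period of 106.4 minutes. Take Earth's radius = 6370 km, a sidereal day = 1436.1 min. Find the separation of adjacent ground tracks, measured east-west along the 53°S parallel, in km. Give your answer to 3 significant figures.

T = 106.4 min = 6384.0 s.
Node shift per orbit = (6384.0/86166) × 360° = 26.67°.
Equatorial spacing = 26.67 × 111.2 km/° = 2965 km.
At 53° latitude, spacing = 2965 × cos(53°) = 1785 km.

1780 km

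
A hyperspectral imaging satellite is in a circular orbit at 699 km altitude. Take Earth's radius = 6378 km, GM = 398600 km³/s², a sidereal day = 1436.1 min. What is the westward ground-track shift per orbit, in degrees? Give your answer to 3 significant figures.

Semi-major axis a = 6378 + 699 = 7077 km. Period T = 2π√(a³/μ) = 2π√(7077³/398600) = 5925.0 s = 98.75 min.
During one orbit Earth rotates (5925.0 / 86166) × 360° = 24.75°.

24.8°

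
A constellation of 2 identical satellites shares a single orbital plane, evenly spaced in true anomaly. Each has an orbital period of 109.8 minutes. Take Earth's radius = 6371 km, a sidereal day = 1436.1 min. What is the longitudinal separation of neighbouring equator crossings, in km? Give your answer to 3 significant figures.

T = 109.8 min = 6588.0 s.
Single-satellite node shift = (6588.0/86166) × 360° = 27.52°.
With 2 satellites evenly phased, successive equator crossings are 27.52/2 = 13.762° apart.
That is 13.762 × 111.2 = 1530 km at the equator.

1530 km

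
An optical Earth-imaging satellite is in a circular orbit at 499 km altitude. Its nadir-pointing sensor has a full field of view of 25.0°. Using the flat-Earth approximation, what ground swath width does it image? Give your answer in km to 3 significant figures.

Half-angle = 25.0°/2 = 12.5°.
Swath width ≈ 2h·tan(θ/2) = 2 × 499 × tan(12.5°) = 221.3 km.

221 km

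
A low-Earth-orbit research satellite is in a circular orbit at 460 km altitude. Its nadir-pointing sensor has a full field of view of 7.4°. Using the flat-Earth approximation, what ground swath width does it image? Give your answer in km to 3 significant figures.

Half-angle = 7.4°/2 = 3.7°.
Swath width ≈ 2h·tan(θ/2) = 2 × 460 × tan(3.7°) = 59.5 km.

59.5 km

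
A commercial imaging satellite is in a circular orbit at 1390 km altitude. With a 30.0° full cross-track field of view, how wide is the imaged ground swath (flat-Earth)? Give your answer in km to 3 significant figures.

745 km

Half-angle = 30.0°/2 = 15°.
Swath width ≈ 2h·tan(θ/2) = 2 × 1390 × tan(15°) = 744.9 km.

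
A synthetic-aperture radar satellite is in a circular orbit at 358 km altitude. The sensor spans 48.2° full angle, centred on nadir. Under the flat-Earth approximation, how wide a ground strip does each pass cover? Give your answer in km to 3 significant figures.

Half-angle = 48.2°/2 = 24.1°.
Swath width ≈ 2h·tan(θ/2) = 2 × 358 × tan(24.1°) = 320.3 km.

320 km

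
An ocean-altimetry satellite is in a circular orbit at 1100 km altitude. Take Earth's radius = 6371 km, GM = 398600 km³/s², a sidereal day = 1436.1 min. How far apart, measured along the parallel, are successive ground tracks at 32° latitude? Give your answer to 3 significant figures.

2530 km

Semi-major axis a = 6371 + 1100 = 7471 km. Period T = 2π√(a³/μ) = 2π√(7471³/398600) = 6426.6 s = 107.11 min.
Node shift per orbit = (6426.6/86166) × 360° = 26.85°.
Equatorial spacing = 26.85 × 111.2 km/° = 2986 km.
At 32° latitude, spacing = 2986 × cos(32°) = 2532 km.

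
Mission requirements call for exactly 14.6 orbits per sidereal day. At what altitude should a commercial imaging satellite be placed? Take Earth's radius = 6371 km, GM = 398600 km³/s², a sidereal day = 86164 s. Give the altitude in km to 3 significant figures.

Required period T = 86164 / 14.6 = 5901.6 s.
From T = 2π√(a³/μ): a = (μ T²/4π²)^(1/3) = (398600 × 5901.6² / 4π²)^(1/3) = 7058 km.
Altitude h = a − R = 7058 − 6371 = 687 km.

687 km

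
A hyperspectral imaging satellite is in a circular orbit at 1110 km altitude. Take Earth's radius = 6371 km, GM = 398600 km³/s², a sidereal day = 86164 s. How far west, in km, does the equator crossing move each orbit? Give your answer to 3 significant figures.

2990 km

Semi-major axis a = 6371 + 1110 = 7481 km. Period T = 2π√(a³/μ) = 2π√(7481³/398600) = 6439.5 s = 107.32 min.
During one orbit Earth rotates (6439.5 / 86164) × 360° = 26.90°.
At the equator that is 26.90° × (2π·6371/360) km/° = 26.90 × 111.2 = 2992 km.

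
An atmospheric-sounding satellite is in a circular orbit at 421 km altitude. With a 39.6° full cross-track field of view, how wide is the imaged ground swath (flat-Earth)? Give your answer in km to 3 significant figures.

303 km

Half-angle = 39.6°/2 = 19.8°.
Swath width ≈ 2h·tan(θ/2) = 2 × 421 × tan(19.8°) = 303.1 km.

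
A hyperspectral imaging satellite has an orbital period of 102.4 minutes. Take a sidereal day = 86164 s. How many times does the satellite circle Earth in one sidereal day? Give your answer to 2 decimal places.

T = 102.4 min = 6144.0 s.
Orbits per sidereal day = 86164 / 6144.0 = 14.024.

14.02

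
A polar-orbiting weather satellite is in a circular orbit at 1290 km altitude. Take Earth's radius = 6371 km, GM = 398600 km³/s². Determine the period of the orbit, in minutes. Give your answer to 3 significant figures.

111 min

Semi-major axis a = 6371 + 1290 = 7661 km. Period T = 2π√(a³/μ) = 2π√(7661³/398600) = 6673.3 s = 111.22 min.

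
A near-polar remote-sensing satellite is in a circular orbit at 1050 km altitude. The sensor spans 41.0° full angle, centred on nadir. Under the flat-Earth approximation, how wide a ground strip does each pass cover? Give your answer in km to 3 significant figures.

785 km

Half-angle = 41.0°/2 = 20.5°.
Swath width ≈ 2h·tan(θ/2) = 2 × 1050 × tan(20.5°) = 785.2 km.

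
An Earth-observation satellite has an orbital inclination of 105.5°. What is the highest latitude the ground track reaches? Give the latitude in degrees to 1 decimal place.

74.5°

Retrograde orbit: the ground track reaches ±(180° − i) = ±(180 − 105.5) = ±74.5°.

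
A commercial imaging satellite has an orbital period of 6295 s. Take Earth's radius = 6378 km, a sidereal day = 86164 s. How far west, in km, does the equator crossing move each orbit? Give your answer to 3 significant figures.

2930 km

During one orbit Earth rotates (6295.0 / 86164) × 360° = 26.30°.
At the equator that is 26.30° × (2π·6378/360) km/° = 26.30 × 111.3 = 2928 km.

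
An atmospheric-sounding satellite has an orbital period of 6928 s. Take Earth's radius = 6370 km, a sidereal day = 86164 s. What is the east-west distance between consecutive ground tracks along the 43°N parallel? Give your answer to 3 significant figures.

Node shift per orbit = (6928.0/86164) × 360° = 28.95°.
Equatorial spacing = 28.95 × 111.2 km/° = 3218 km.
At 43° latitude, spacing = 3218 × cos(43°) = 2354 km.

2350 km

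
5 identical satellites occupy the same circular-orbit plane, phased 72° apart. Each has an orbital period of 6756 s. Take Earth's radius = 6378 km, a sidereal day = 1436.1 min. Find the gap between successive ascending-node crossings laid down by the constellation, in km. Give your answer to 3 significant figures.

Single-satellite node shift = (6756.0/86166) × 360° = 28.23°.
With 5 satellites evenly phased, successive equator crossings are 28.23/5 = 5.645° apart.
That is 5.645 × 111.3 = 628 km at the equator.

628 km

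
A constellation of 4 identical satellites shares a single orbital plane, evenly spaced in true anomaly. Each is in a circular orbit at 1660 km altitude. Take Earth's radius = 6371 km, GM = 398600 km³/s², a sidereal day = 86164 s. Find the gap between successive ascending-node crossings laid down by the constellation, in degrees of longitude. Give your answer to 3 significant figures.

7.48°

Semi-major axis a = 6371 + 1660 = 8031 km. Period T = 2π√(a³/μ) = 2π√(8031³/398600) = 7162.5 s = 119.38 min.
Single-satellite node shift = (7162.5/86164) × 360° = 29.93°.
With 4 satellites evenly phased, successive equator crossings are 29.93/4 = 7.481° apart.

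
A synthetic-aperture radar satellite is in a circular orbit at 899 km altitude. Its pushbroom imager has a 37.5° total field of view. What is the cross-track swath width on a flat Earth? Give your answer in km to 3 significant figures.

610 km

Half-angle = 37.5°/2 = 18.75°.
Swath width ≈ 2h·tan(θ/2) = 2 × 899 × tan(18.75°) = 610.3 km.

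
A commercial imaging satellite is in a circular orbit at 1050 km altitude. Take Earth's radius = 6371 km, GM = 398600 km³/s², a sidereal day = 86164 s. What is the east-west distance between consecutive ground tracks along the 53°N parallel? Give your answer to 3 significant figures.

1780 km

Semi-major axis a = 6371 + 1050 = 7421 km. Period T = 2π√(a³/μ) = 2π√(7421³/398600) = 6362.2 s = 106.04 min.
Node shift per orbit = (6362.2/86164) × 360° = 26.58°.
Equatorial spacing = 26.58 × 111.2 km/° = 2956 km.
At 53° latitude, spacing = 2956 × cos(53°) = 1779 km.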